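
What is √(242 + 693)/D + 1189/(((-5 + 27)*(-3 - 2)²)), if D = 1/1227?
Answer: 1189/550 + 1227*√935 ≈ 37521.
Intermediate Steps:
D = 1/1227 ≈ 0.00081500
√(242 + 693)/D + 1189/(((-5 + 27)*(-3 - 2)²)) = √(242 + 693)/(1/1227) + 1189/(((-5 + 27)*(-3 - 2)²)) = √935*1227 + 1189/((22*(-5)²)) = 1227*√935 + 1189/((22*25)) = 1227*√935 + 1189/550 = 1189/550 + 1227*√935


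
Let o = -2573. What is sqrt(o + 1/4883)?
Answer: I*sqrt(61349806914)/4883 ≈ 50.725*I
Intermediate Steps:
sqrt(o + 1/4883) = sqrt(-2573 + 1/4883) = sqrt(-12563958/4883) = I*sqrt(61349806914)/4883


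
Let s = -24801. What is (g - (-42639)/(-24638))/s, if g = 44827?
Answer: -157772141/87292434 ≈ -1.8074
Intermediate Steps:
(g - (-42639)/(-24638))/s = (44827 - (-42639)/(-24638))/(-24801) = (44827 - (-42639)*(-1)/24638)*(-1/24801) = (44827 - 1*42639/24638)*(-1/24801) = (44827 - 42639/24638)*(-1/24801) = (1104404987/24638)*(-1/24801) = -157772141/87292434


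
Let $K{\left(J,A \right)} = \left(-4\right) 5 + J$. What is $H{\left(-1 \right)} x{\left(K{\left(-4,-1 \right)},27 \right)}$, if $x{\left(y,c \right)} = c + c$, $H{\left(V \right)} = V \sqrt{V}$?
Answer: $- 54 i \approx - 54.0 i$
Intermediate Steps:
$H{\left(V \right)} = V^{\frac{3}{2}}$
$K{\left(J,A \right)} = -20 + J$
$x{\left(y,c \right)} = 2 c$
$H{\left(-1 \right)} x{\left(K{\left(-4,-1 \right)},27 \right)} = \left(-1\right)^{\frac{3}{2}} \cdot 2 \cdot 27 = - i 54 = - 54 i$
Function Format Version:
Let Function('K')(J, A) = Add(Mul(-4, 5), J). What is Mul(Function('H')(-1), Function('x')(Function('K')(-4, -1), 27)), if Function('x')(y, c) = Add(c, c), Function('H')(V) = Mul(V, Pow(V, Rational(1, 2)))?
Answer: Mul(-54, I) ≈ Mul(-54.000, I)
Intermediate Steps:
Function('H')(V) = Pow(V, Rational(3, 2))
Function('K')(J, A) = Add(-20, J)
Function('x')(y, c) = Mul(2, c)
Mul(Function('H')(-1), Function('x')(Function('K')(-4, -1), 27)) = Mul(Pow(-1, Rational(3, 2)), Mul(2, 27)) = Mul(Mul(-1, I), 54) = Mul(-54, I)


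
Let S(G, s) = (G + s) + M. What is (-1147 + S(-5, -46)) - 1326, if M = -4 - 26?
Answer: -2554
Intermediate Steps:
M = -30
S(G, s) = -30 + G + s (S(G, s) = (G + s) - 30 = -30 + G + s)
(-1147 + S(-5, -46)) - 1326 = (-1147 + (-30 - 5 - 46)) - 1326 = (-1147 - 81) - 1326 = -1228 - 1326 = -2554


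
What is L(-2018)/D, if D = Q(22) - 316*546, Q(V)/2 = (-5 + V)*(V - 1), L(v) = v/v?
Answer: -1/171822 ≈ -5.8200e-6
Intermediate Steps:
L(v) = 1
Q(V) = 2*(-1 + V)*(-5 + V) (Q(V) = 2*((-5 + V)*(V - 1)) = 2*((-5 + V)*(-1 + V)) = 2*((-1 + V)*(-5 + V)) = 2*(-1 + V)*(-5 + V))
D = -171822 (D = (10 - 12*22 + 2*22²) - 316*546 = (10 - 264 + 2*484) - 172536 = (10 - 264 + 968) - 172536 = 714 - 172536 = -171822)
L(-2018)/D = 1/(-171822) = 1*(-1/171822) = -1/171822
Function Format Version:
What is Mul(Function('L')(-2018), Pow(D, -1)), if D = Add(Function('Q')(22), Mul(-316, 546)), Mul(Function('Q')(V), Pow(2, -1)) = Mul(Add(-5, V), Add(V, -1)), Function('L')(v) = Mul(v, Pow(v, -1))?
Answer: Rational(-1, 171822) ≈ -5.8200e-6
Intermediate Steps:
Function('L')(v) = 1
Function('Q')(V) = Mul(2, Add(-1, V), Add(-5, V)) (Function('Q')(V) = Mul(2, Mul(Add(-5, V), Add(V, -1))) = Mul(2, Mul(Add(-5, V), Add(-1, V))) = Mul(2, Mul(Add(-1, V), Add(-5, V))) = Mul(2, Add(-1, V), Add(-5, V)))
D = -171822 (D = Add(Add(10, Mul(-12, 22), Mul(2, Pow(22, 2))), Mul(-316, 546)) = Add(Add(10, -264, Mul(2, 484)), -172536) = Add(Add(10, -264, 968), -172536) = Add(714, -172536) = -171822)
Mul(Function('L')(-2018), Pow(D, -1)) = Mul(1, Pow(-171822, -1)) = Mul(1, Rational(-1, 171822)) = Rational(-1, 171822)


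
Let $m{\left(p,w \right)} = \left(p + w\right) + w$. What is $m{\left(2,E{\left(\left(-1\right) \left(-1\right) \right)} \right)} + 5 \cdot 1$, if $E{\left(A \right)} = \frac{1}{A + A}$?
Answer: $8$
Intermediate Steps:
$E{\left(A \right)} = \frac{1}{2 A}$
$m{\left(p,w \right)} = p + 2 w$
$m{\left(2,E{\left(\left(-1\right) \left(-1\right) \right)} \right)} + 5 \cdot 1 = \left(2 + 2 \frac{1}{2 \left(\left(-1\right) \left(-1\right)\right)}\right) + 5 \cdot 1 = \left(2 + 2 \frac{1}{2 \cdot 1}\right) + 5 = \left(2 + 2 \cdot \frac{1}{2} \cdot 1\right) + 5 = \left(2 + 2 \cdot \frac{1}{2}\right) + 5 = \left(2 + 1\right) + 5 = 3 + 5 = 8$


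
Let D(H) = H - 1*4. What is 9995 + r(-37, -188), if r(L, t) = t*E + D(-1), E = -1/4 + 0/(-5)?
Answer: 10037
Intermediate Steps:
E = -1/4 (E = -1*1/4 + 0*(-1/5) = -1/4 + 0 = -1/4 ≈ -0.25000)
D(H) = -4 + H (D(H) = H - 4 = -4 + H)
r(L, t) = -5 - t/4 (r(L, t) = t*(-1/4) + (-4 - 1) = -t/4 - 5 = -5 - t/4)
9995 + r(-37, -188) = 9995 + (-5 - 1/4*(-188)) = 9995 + (-5 + 47) = 9995 + 42 = 10037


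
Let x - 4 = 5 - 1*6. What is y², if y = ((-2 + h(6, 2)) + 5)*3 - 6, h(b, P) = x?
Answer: 144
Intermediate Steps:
x = 3 (x = 4 + (5 - 1*6) = 4 + (5 - 6) = 4 - 1 = 3)
h(b, P) = 3
y = 12 (y = ((-2 + 3) + 5)*3 - 6 = (1 + 5)*3 - 6 = 6*3 - 6 = 18 - 6 = 12)
y² = 12² = 144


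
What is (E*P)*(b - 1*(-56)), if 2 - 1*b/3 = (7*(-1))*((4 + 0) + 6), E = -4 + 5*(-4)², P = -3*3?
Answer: -186048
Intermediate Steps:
P = -9
E = 76 (E = -4 + 5*16 = -4 + 80 = 76)
b = 216 (b = 6 - 3*7*(-1)*((4 + 0) + 6) = 6 - (-21)*(4 + 6) = 6 - (-21)*10 = 6 - 3*(-70) = 6 + 210 = 216)
(E*P)*(b - 1*(-56)) = (76*(-9))*(216 - 1*(-56)) = -684*(216 + 56) = -684*272 = -186048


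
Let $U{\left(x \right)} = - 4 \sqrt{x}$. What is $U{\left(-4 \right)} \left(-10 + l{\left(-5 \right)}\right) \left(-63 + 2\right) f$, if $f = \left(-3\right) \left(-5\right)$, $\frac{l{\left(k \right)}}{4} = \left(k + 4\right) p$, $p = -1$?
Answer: $- 43920 i \approx - 43920.0 i$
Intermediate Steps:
$l{\left(k \right)} = -16 - 4 k$ ($l{\left(k \right)} = 4 \left(k + 4\right) \left(-1\right) = 4 \left(4 + k\right) \left(-1\right) = 4 \left(-4 - k\right) = -16 - 4 k$)
$f = 15$
$U{\left(-4 \right)} \left(-10 + l{\left(-5 \right)}\right) \left(-63 + 2\right) f = - 4 \sqrt{-4} \left(-10 - -4\right) \left(-63 + 2\right) 15 = - 4 \cdot 2 i \left(-10 + \left(-16 + 20\right)\right) \left(-61\right) 15 = - 8 i \left(-10 + 4\right) \left(-61\right) 15 = - 8 i \left(\left(-6\right) \left(-61\right)\right) 15 = - 8 i 366 \cdot 15 = - 2928 i 15 = - 43920 i$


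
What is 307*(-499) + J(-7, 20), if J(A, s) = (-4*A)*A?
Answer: -153389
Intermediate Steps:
J(A, s) = -4*A²
307*(-499) + J(-7, 20) = 307*(-499) - 4*(-7)² = -153193 - 4*49 = -153193 - 196 = -153389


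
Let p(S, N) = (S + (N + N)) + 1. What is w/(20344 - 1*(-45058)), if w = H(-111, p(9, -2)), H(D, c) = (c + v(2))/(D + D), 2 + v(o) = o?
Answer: -1/2419874 ≈ -4.1324e-7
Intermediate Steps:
p(S, N) = 1 + S + 2*N (p(S, N) = (S + 2*N) + 1 = 1 + S + 2*N)
v(o) = -2 + o
H(D, c) = c/(2*D) (H(D, c) = (c + (-2 + 2))/(D + D) = (c + 0)/((2*D)) = c*(1/(2*D)) = c/(2*D))
w = -1/37 (w = (1/2)*(1 + 9 + 2*(-2))/(-111) = (1/2)*(1 + 9 - 4)*(-1/111) = (1/2)*6*(-1/111) = -1/37 ≈ -0.027027)
w/(20344 - 1*(-45058)) = -1/(37*(20344 - 1*(-45058))) = -1/(37*(20344 + 45058)) = -1/37/65402 = -1/37*1/65402 = -1/2419874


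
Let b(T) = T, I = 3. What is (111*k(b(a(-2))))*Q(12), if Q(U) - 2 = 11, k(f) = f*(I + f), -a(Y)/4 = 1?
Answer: 5772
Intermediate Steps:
a(Y) = -4 (a(Y) = -4*1 = -4)
k(f) = f*(3 + f)
Q(U) = 13 (Q(U) = 2 + 11 = 13)
(111*k(b(a(-2))))*Q(12) = (111*(-4*(3 - 4)))*13 = (111*(-4*(-1)))*13 = (111*4)*13 = 444*13 = 5772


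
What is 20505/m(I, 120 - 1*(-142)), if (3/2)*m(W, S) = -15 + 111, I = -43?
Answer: 20505/64 ≈ 320.39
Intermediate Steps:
m(W, S) = 64 (m(W, S) = 2*(-15 + 111)/3 = (⅔)*96 = 64)
20505/m(I, 120 - 1*(-142)) = 20505/64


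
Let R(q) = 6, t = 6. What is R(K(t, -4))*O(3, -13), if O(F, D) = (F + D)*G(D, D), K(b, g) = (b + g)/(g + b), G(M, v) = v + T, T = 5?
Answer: 480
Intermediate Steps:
G(M, v) = 5 + v (G(M, v) = v + 5 = 5 + v)
K(b, g) = 1 (K(b, g) = (b + g)/(b + g) = 1)
O(F, D) = (5 + D)*(D + F) (O(F, D) = (F + D)*(5 + D) = (D + F)*(5 + D) = (5 + D)*(D + F))
R(K(t, -4))*O(3, -13) = 6*((5 - 13)*(-13 + 3)) = 6*(-8*(-10)) = 6*80 = 480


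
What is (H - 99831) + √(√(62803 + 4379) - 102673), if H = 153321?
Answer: 53490 + √(-102673 + √67182) ≈ 53490.0 + 320.02*I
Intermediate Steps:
(H - 99831) + √(√(62803 + 4379) - 102673) = (153321 - 99831) + √(√(62803 + 4379) - 102673) = 53490 + √(√67182 - 102673) = 53490 + √(-102673 + √67182)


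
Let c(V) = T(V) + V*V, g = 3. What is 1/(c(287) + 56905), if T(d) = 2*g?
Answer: 1/139280 ≈ 7.1798e-6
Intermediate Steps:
T(d) = 6 (T(d) = 2*3 = 6)
c(V) = 6 + V² (c(V) = 6 + V*V = 6 + V²)
1/(c(287) + 56905) = 1/((6 + 287²) + 56905) = 1/((6 + 82369) + 56905) = 1/(82375 + 56905) = 1/139280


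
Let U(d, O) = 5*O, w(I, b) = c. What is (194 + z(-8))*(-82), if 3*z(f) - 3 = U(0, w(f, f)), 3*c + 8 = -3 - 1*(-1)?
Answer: -139810/9 ≈ -15534.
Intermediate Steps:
c = -10/3 (c = -8/3 + (-3 - 1*(-1))/3 = -8/3 + (-3 + 1)/3 = -8/3 + (1/3)*(-2) = -8/3 - 2/3 = -10/3 ≈ -3.3333)
w(I, b) = -10/3
z(f) = -41/9 (z(f) = 1 + (5*(-10/3))/3 = 1 + (1/3)*(-50/3) = 1 - 50/9 = -41/9)
(194 + z(-8))*(-82) = (194 - 41/9)*(-82) = (1705/9)*(-82) = -139810/9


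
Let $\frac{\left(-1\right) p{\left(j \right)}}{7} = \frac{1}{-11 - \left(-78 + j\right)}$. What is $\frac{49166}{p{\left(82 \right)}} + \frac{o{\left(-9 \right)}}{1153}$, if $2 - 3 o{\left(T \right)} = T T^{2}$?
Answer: $\frac{2550983027}{24213} \approx 1.0536 \cdot 10^{5}$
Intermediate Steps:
$o{\left(T \right)} = \frac{2}{3} - \frac{T^{3}}{3}$ ($o{\left(T \right)} = \frac{2}{3} - \frac{T T^{2}}{3} = \frac{2}{3} - \frac{T^{3}}{3}$)
$p{\left(j \right)} = - \frac{7}{67 - j}$ ($p{\left(j \right)} = - \frac{7}{-11 - \left(-78 + j\right)} = - \frac{7}{67 - j}$)
$\frac{49166}{p{\left(82 \right)}} + \frac{o{\left(-9 \right)}}{1153} = \frac{49166}{7 \frac{1}{-67 + 82}} + \frac{\frac{2}{3} - \frac{\left(-9\right)^{3}}{3}}{1153} = \frac{49166}{7 \cdot \frac{1}{15}} + \left(\frac{2}{3} - -243\right) \frac{1}{1153} = \frac{49166}{7 \cdot \frac{1}{15}} + \left(\frac{2}{3} + 243\right) \frac{1}{1153} = \frac{49166}{\frac{7}{15}} + \frac{731}{3} \cdot \frac{1}{1153} = 49166 \cdot \frac{15}{7} + \frac{731}{3459} = \frac{737490}{7} + \frac{731}{3459} = \frac{2550983027}{24213}$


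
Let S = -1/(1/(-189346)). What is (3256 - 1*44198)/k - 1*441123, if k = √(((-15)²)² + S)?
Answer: -441123 - 40942*√239971/239971 ≈ -4.4121e+5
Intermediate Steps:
S = 189346 (S = -1/(-1/189346) = -1*(-189346) = 189346)
k = √239971 (k = √(((-15)²)² + 189346) = √(225² + 189346) = √(50625 + 189346) = √239971 ≈ 489.87)
(3256 - 1*44198)/k - 1*441123 = (3256 - 1*44198)/(√239971) - 1*441123 = (3256 - 44198)*(√239971/239971) - 441123 = -40942*√239971/239971 - 441123 = -441123 - 40942*√239971/239971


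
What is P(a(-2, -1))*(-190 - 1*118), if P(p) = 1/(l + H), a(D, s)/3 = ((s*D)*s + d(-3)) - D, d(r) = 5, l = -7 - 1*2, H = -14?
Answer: 308/23 ≈ 13.391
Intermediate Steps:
l = -9 (l = -7 - 2 = -9)
a(D, s) = 15 - 3*D + 3*D*s² (a(D, s) = 3*(((s*D)*s + 5) - D) = 3*(((D*s)*s + 5) - D) = 3*((D*s² + 5) - D) = 3*((5 + D*s²) - D) = 3*(5 - D + D*s²) = 15 - 3*D + 3*D*s²)
P(p) = -1/23 (P(p) = 1/(-9 - 14) = 1/(-23) = -1/23)
P(a(-2, -1))*(-190 - 1*118) = -(-190 - 1*118)/23 = -(-190 - 118)/23 = -1/23*(-308) = 308/23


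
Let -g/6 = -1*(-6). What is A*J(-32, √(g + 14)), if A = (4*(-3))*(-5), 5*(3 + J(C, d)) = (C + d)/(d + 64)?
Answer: 24*(-7*√22 + 496*I)/(√22 - 64*I) ≈ -185.9 + 1.3121*I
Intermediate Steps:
g = -36 (g = -(-6)*(-6) = -6*6 = -36)
J(C, d) = -3 + (C + d)/(5*(64 + d)) (J(C, d) = -3 + ((C + d)/(d + 64))/5 = -3 + ((C + d)/(64 + d))/5 = -3 + (C + d)/(5*(64 + d)))
A = 60 (A = -12*(-5) = 60)
A*J(-32, √(g + 14)) = 60*((-960 - 32 - 14*√(-36 + 14))/(5*(64 + √(-36 + 14)))) = 60*((-960 - 32 - 14*I*√22)/(5*(64 + √(-22)))) = 60*((-960 - 32 - 14*I*√22)/(5*(64 + I*√22))) = 60*((-992 - 14*I*√22)/(5*(64 + I*√22))) = 12*(-992 - 14*I*√22)/(64 + I*√22)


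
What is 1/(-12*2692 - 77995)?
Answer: -1/110299 ≈ -9.0663e-6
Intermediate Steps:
1/(-12*2692 - 77995) = 1/(-32304 - 77995) = 1/(-110299) = -1/110299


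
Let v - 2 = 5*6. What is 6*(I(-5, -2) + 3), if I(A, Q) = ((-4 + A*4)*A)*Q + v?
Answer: -1230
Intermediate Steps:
v = 32 (v = 2 + 5*6 = 2 + 30 = 32)
I(A, Q) = 32 + A*Q*(-4 + 4*A) (I(A, Q) = ((-4 + A*4)*A)*Q + 32 = ((-4 + 4*A)*A)*Q + 32 = (A*(-4 + 4*A))*Q + 32 = A*Q*(-4 + 4*A) + 32 = 32 + A*Q*(-4 + 4*A))
6*(I(-5, -2) + 3) = 6*((32 - 4*(-5)*(-2) + 4*(-2)*(-5)**2) + 3) = 6*((32 - 40 + 4*(-2)*25) + 3) = 6*((32 - 40 - 200) + 3) = 6*(-208 + 3) = 6*(-205) = -1230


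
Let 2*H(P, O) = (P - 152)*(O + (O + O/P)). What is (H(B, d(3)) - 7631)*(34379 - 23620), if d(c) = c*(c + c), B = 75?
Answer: -2427832904/25 ≈ -9.7113e+7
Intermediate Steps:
d(c) = 2*c² (d(c) = c*(2*c) = 2*c²)
H(P, O) = (-152 + P)*(2*O + O/P)/2 (H(P, O) = ((P - 152)*(O + (O + O/P)))/2 = ((-152 + P)*(2*O + O/P))/2 = (-152 + P)*(2*O + O/P)/2)
(H(B, d(3)) - 7631)*(34379 - 23620) = ((½)*(2*3²)*(-152 + 75*(-303 + 2*75))/75 - 7631)*(34379 - 23620) = ((½)*(2*9)*(1/75)*(-152 + 75*(-303 + 150)) - 7631)*10759 = ((½)*18*(1/75)*(-152 + 75*(-153)) - 7631)*10759 = ((½)*18*(1/75)*(-152 - 11475) - 7631)*10759 = ((½)*18*(1/75)*(-11627) - 7631)*10759 = (-34881/25 - 7631)*10759 = -225656/25*10759 = -2427832904/25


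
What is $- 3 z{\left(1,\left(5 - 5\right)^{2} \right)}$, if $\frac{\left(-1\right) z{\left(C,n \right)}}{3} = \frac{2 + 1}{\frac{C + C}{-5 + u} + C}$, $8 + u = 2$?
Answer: $33$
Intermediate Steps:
$u = -6$ ($u = -8 + 2 = -6$)
$z{\left(C,n \right)} = - \frac{11}{C}$ ($z{\left(C,n \right)} = - 3 \frac{2 + 1}{\frac{C + C}{-5 - 6} + C} = - 3 \frac{3}{\frac{2 C}{-11} + C} = - 3 \frac{3}{2 C \left(- \frac{1}{11}\right) + C} = - 3 \frac{3}{- \frac{2 C}{11} + C} = - 3 \frac{3}{\frac{9}{11} C} = - 3 \cdot 3 \frac{11}{9 C} = - 3 \frac{11}{3 C} = - \frac{11}{C}$)
$- 3 z{\left(1,\left(5 - 5\right)^{2} \right)} = - 3 \left(- \frac{11}{1}\right) = - 3 \left(\left(-11\right) 1\right) = \left(-3\right) \left(-11\right) = 33$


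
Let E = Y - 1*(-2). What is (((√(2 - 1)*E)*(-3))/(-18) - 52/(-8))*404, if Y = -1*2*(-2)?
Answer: 3030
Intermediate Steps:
Y = 4 (Y = -2*(-2) = 4)
E = 6 (E = 4 - 1*(-2) = 4 + 2 = 6)
(((√(2 - 1)*E)*(-3))/(-18) - 52/(-8))*404 = (((√(2 - 1)*6)*(-3))/(-18) - 52/(-8))*404 = (((√1*6)*(-3))*(-1/18) - 52*(-⅛))*404 = (((1*6)*(-3))*(-1/18) + 13/2)*404 = ((6*(-3))*(-1/18) + 13/2)*404 = (-18*(-1/18) + 13/2)*404 = (1 + 13/2)*404 = (15/2)*404 = 3030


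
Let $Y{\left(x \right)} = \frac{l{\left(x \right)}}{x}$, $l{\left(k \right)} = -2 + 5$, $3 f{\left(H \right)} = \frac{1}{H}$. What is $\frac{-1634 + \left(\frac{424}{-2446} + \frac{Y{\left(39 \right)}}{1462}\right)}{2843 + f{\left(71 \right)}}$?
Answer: $- \frac{8090863860633}{14075841319280} \approx -0.57481$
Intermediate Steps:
$f{\left(H \right)} = \frac{1}{3 H}$
$l{\left(k \right)} = 3$
$Y{\left(x \right)} = \frac{3}{x}$
$\frac{-1634 + \left(\frac{424}{-2446} + \frac{Y{\left(39 \right)}}{1462}\right)}{2843 + f{\left(71 \right)}} = \frac{-1634 + \left(\frac{424}{-2446} + \frac{3 \cdot \frac{1}{39}}{1462}\right)}{2843 + \frac{1}{3 \cdot 71}} = \frac{-1634 + \left(424 \left(- \frac{1}{2446}\right) + 3 \cdot \frac{1}{39} \cdot \frac{1}{1462}\right)}{2843 + \frac{1}{3} \cdot \frac{1}{71}} = \frac{-1634 + \left(- \frac{212}{1223} + \frac{1}{13} \cdot \frac{1}{1462}\right)}{2843 + \frac{1}{213}} = \frac{-1634 + \left(- \frac{212}{1223} + \frac{1}{19006}\right)}{\frac{605560}{213}} = \left(-1634 - \frac{4028049}{23244338}\right) \frac{213}{605560} = \left(- \frac{37985276341}{23244338}\right) \frac{213}{605560} = - \frac{8090863860633}{14075841319280}$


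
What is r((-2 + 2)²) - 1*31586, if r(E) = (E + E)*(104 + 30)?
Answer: -31586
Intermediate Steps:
r(E) = 268*E (r(E) = (2*E)*134 = 268*E)
r((-2 + 2)²) - 1*31586 = 268*(-2 + 2)² - 1*31586 = 268*0² - 31586 = 268*0 - 31586 = 0 - 31586 = -31586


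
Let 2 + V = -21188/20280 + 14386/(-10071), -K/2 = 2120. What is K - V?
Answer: -72088623251/17019990 ≈ -4235.5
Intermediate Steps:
K = -4240 (K = -2*2120 = -4240)
V = -76134349/17019990 (V = -2 + (-21188/20280 + 14386/(-10071)) = -2 + (-21188*1/20280 + 14386*(-1/10071)) = -2 + (-5297/5070 - 14386/10071) = -2 - 42094369/17019990 = -76134349/17019990 ≈ -4.4732)
K - V = -4240 - 1*(-76134349/17019990) = -4240 + 76134349/17019990 = -72088623251/17019990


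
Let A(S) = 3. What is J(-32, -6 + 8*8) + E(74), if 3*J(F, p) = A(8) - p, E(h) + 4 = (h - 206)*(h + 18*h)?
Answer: -556843/3 ≈ -1.8561e+5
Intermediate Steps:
E(h) = -4 + 19*h*(-206 + h) (E(h) = -4 + (h - 206)*(h + 18*h) = -4 + (-206 + h)*(19*h) = -4 + 19*h*(-206 + h))
J(F, p) = 1 - p/3 (J(F, p) = (3 - p)/3 = 1 - p/3)
J(-32, -6 + 8*8) + E(74) = (1 - (-6 + 8*8)/3) + (-4 - 3914*74 + 19*74²) = (1 - (-6 + 64)/3) + (-4 - 289636 + 19*5476) = (1 - ⅓*58) + (-4 - 289636 + 104044) = (1 - 58/3) - 185596 = -55/3 - 185596 = -556843/3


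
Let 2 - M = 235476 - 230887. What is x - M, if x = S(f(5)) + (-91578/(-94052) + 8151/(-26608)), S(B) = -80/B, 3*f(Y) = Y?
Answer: 2840169812649/625633904 ≈ 4539.7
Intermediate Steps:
M = -4587 (M = 2 - (235476 - 230887) = 2 - 1*4589 = 2 - 4589 = -4587)
f(Y) = Y/3
x = -29612904999/625633904 (x = -80/((⅓)*5) + (-91578/(-94052) + 8151/(-26608)) = -80/5/3 + (-91578*(-1/94052) + 8151*(-1/26608)) = -80*⅗ + (45789/47026 - 8151/26608) = -48 + 417522393/625633904 = -29612904999/625633904 ≈ -47.333)
x - M = -29612904999/625633904 - 1*(-4587) = -29612904999/625633904 + 4587 = 2840169812649/625633904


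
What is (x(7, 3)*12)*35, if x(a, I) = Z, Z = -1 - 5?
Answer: -2520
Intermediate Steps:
Z = -6
x(a, I) = -6
(x(7, 3)*12)*35 = -6*12*35 = -72*35 = -2520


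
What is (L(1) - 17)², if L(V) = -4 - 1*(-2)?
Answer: 361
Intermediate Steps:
L(V) = -2 (L(V) = -4 + 2 = -2)
(L(1) - 17)² = (-2 - 17)² = (-19)² = 361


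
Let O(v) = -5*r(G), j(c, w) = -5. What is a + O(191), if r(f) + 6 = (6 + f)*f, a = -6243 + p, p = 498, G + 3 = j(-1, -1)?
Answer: -5795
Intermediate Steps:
G = -8 (G = -3 - 5 = -8)
a = -5745 (a = -6243 + 498 = -5745)
r(f) = -6 + f*(6 + f) (r(f) = -6 + (6 + f)*f = -6 + f*(6 + f))
O(v) = -50 (O(v) = -5*(-6 + (-8)**2 + 6*(-8)) = -5*(-6 + 64 - 48) = -5*10 = -50)
a + O(191) = -5745 - 50 = -5795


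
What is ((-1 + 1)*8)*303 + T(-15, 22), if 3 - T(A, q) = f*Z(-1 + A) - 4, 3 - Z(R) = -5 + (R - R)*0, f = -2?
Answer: 23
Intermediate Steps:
Z(R) = 8 (Z(R) = 3 - (-5 + (R - R)*0) = 3 - (-5 + 0*0) = 3 - (-5 + 0) = 3 - 1*(-5) = 3 + 5 = 8)
T(A, q) = 23 (T(A, q) = 3 - (-2*8 - 4) = 3 - (-16 - 4) = 3 - 1*(-20) = 3 + 20 = 23)
((-1 + 1)*8)*303 + T(-15, 22) = ((-1 + 1)*8)*303 + 23 = (0*8)*303 + 23 = 0*303 + 23 = 0 + 23 = 23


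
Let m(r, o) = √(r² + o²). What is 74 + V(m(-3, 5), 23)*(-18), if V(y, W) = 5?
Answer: -16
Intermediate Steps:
m(r, o) = √(o² + r²)
74 + V(m(-3, 5), 23)*(-18) = 74 + 5*(-18) = 74 - 90 = -16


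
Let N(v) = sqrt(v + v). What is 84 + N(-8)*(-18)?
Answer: 84 - 72*I ≈ 84.0 - 72.0*I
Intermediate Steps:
N(v) = sqrt(2)*sqrt(v) (N(v) = sqrt(2*v) = sqrt(2)*sqrt(v))
84 + N(-8)*(-18) = 84 + (sqrt(2)*sqrt(-8))*(-18) = 84 + (sqrt(2)*(2*I*sqrt(2)))*(-18) = 84 + (4*I)*(-18) = 84 - 72*I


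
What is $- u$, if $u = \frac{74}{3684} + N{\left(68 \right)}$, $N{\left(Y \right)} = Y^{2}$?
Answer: $- \frac{8517445}{1842} \approx -4624.0$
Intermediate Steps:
$u = \frac{8517445}{1842}$ ($u = \frac{74}{3684} + 68^{2} = 74 \cdot \frac{1}{3684} + 4624 = \frac{37}{1842} + 4624 = \frac{8517445}{1842} \approx 4624.0$)
$- u = \left(-1\right) \frac{8517445}{1842} = - \frac{8517445}{1842}$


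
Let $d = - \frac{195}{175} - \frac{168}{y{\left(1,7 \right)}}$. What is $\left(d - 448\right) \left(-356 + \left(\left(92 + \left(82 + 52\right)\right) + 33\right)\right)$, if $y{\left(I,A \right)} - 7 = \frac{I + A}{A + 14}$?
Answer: $\frac{9932509}{217} \approx 45772.0$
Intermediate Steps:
$y{\left(I,A \right)} = 7 + \frac{A + I}{14 + A}$ ($y{\left(I,A \right)} = 7 + \frac{I + A}{A + 14} = 7 + \frac{A + I}{14 + A}$)
$d = - \frac{5181}{217}$ ($d = - \frac{195}{175} - \frac{168}{\frac{1}{14 + 7} \left(98 + 1 + 8 \cdot 7\right)} = \left(-195\right) \frac{1}{175} - \frac{168}{\frac{1}{21} \left(98 + 1 + 56\right)} = - \frac{39}{35} - \frac{168}{\frac{1}{21} \cdot 155} = - \frac{39}{35} - \frac{168}{\frac{155}{21}} = - \frac{39}{35} - \frac{3528}{155} = - \frac{5181}{217} \approx -23.876$)
$\left(d - 448\right) \left(-356 + \left(\left(92 + \left(82 + 52\right)\right) + 33\right)\right) = \left(- \frac{5181}{217} - 448\right) \left(-356 + \left(\left(92 + \left(82 + 52\right)\right) + 33\right)\right) = - \frac{102397 \left(-356 + \left(\left(92 + 134\right) + 33\right)\right)}{217} = - \frac{102397 \left(-356 + \left(226 + 33\right)\right)}{217} = - \frac{102397 \left(-356 + 259\right)}{217} = \left(- \frac{102397}{217}\right) \left(-97\right) = \frac{9932509}{217}$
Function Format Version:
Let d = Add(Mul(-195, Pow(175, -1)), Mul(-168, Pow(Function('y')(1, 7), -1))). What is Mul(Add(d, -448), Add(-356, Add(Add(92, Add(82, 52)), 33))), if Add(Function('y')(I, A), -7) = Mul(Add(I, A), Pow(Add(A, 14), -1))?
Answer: Rational(9932509, 217) ≈ 45772.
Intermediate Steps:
Function('y')(I, A) = Add(7, Mul(Pow(Add(14, A), -1), Add(A, I))) (Function('y')(I, A) = Add(7, Mul(Add(I, A), Pow(Add(A, 14), -1))) = Add(7, Mul(Add(A, I), Pow(Add(14, A), -1))) = Add(7, Mul(Pow(Add(14, A), -1), Add(A, I))))
d = Rational(-5181, 217) (d = Add(Mul(-195, Pow(175, -1)), Mul(-168, Pow(Mul(Pow(Add(14, 7), -1), Add(98, 1, Mul(8, 7))), -1))) = Add(Mul(-195, Rational(1, 175)), Mul(-168, Pow(Mul(Pow(21, -1), Add(98, 1, 56)), -1))) = Add(Rational(-39, 35), Mul(-168, Pow(Mul(Rational(1, 21), 155), -1))) = Add(Rational(-39, 35), Mul(-168, Pow(Rational(155, 21), -1))) = Add(Rational(-39, 35), Mul(-168, Rational(21, 155))) = Add(Rational(-39, 35), Rational(-3528, 155)) = Rational(-5181, 217) ≈ -23.876)
Mul(Add(d, -448), Add(-356, Add(Add(92, Add(82, 52)), 33))) = Mul(Add(Rational(-5181, 217), -448), Add(-356, Add(Add(92, Add(82, 52)), 33))) = Mul(Rational(-102397, 217), Add(-356, Add(Add(92, 134), 33))) = Mul(Rational(-102397, 217), Add(-356, Add(226, 33))) = Mul(Rational(-102397, 217), Add(-356, 259)) = Mul(Rational(-102397, 217), -97) = Rational(9932509, 217)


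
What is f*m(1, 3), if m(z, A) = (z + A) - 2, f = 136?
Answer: 272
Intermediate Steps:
m(z, A) = -2 + A + z (m(z, A) = (A + z) - 2 = -2 + A + z)
f*m(1, 3) = 136*(-2 + 3 + 1) = 136*2 = 272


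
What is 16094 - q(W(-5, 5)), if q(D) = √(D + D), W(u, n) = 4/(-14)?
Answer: 16094 - 2*I*√7/7 ≈ 16094.0 - 0.75593*I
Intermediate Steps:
W(u, n) = -2/7 (W(u, n) = 4*(-1/14) = -2/7)
q(D) = √2*√D (q(D) = √(2*D) = √2*√D)
16094 - q(W(-5, 5)) = 16094 - √2*√(-2/7) = 16094 - √2*I*√14/7 = 16094 - 2*I*√7/7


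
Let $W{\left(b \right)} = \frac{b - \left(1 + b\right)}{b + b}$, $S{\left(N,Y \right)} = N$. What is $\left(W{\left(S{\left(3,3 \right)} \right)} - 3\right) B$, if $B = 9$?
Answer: $- \frac{57}{2} \approx -28.5$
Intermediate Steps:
$W{\left(b \right)} = - \frac{1}{2 b}$
$\left(W{\left(S{\left(3,3 \right)} \right)} - 3\right) B = \left(- \frac{1}{2 \cdot 3} - 3\right) 9 = \left(\left(- \frac{1}{2}\right) \frac{1}{3} - 3\right) 9 = \left(- \frac{1}{6} - 3\right) 9 = \left(- \frac{19}{6}\right) 9 = - \frac{57}{2}$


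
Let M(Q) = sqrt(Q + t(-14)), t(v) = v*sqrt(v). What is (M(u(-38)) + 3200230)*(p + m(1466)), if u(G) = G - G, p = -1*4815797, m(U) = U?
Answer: -15406966496130 - 4814331*14**(3/4)*sqrt(-I) ≈ -1.5407e+13 + 2.4639e+7*I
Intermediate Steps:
p = -4815797
u(G) = 0
t(v) = v**(3/2)
M(Q) = sqrt(Q - 14*I*sqrt(14)) (M(Q) = sqrt(Q + (-14)**(3/2)) = sqrt(Q - 14*I*sqrt(14)))
(M(u(-38)) + 3200230)*(p + m(1466)) = (sqrt(0 - 14*I*sqrt(14)) + 3200230)*(-4815797 + 1466) = (sqrt(-14*I*sqrt(14)) + 3200230)*(-4814331) = (14**(3/4)*sqrt(-I) + 3200230)*(-4814331) = (3200230 + 14**(3/4)*sqrt(-I))*(-4814331) = -15406966496130 - 4814331*14**(3/4)*sqrt(-I)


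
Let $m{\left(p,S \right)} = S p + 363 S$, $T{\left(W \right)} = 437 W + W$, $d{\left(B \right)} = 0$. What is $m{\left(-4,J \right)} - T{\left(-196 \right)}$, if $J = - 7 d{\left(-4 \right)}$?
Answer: $85848$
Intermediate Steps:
$T{\left(W \right)} = 438 W$
$J = 0$ ($J = \left(-7\right) 0 = 0$)
$m{\left(p,S \right)} = 363 S + S p$
$m{\left(-4,J \right)} - T{\left(-196 \right)} = 0 \left(363 - 4\right) - 438 \left(-196\right) = 0 \cdot 359 - -85848 = 0 + 85848 = 85848$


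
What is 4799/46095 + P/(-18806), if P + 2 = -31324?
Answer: 767110982/433431285 ≈ 1.7699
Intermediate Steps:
P = -31326 (P = -2 - 31324 = -31326)
4799/46095 + P/(-18806) = 4799/46095 - 31326/(-18806) = 4799*(1/46095) - 31326*(-1/18806) = 4799/46095 + 15663/9403 = 767110982/433431285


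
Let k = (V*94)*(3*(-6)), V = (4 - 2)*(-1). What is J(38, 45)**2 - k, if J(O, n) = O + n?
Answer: 3505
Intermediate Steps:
V = -2 (V = 2*(-1) = -2)
k = 3384 (k = (-2*94)*(3*(-6)) = -188*(-18) = 3384)
J(38, 45)**2 - k = (38 + 45)**2 - 1*3384 = 83**2 - 3384 = 6889 - 3384 = 3505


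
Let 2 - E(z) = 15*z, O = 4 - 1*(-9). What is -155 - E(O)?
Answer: 38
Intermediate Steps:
O = 13 (O = 4 + 9 = 13)
E(z) = 2 - 15*z
-155 - E(O) = -155 - (2 - 15*13) = -155 - (2 - 195) = -155 - 1*(-193) = -155 + 193 = 38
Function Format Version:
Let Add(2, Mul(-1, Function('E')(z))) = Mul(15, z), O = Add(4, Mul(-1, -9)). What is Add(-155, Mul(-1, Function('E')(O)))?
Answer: 38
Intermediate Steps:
O = 13 (O = Add(4, 9) = 13)
Function('E')(z) = Add(2, Mul(-15, z)) (Function('E')(z) = Add(2, Mul(-1, Mul(15, z))) = Add(2, Mul(-15, z)))
Add(-155, Mul(-1, Function('E')(O))) = Add(-155, Mul(-1, Add(2, Mul(-15, 13)))) = Add(-155, Mul(-1, Add(2, -195))) = Add(-155, Mul(-1, -193)) = Add(-155, 193) = 38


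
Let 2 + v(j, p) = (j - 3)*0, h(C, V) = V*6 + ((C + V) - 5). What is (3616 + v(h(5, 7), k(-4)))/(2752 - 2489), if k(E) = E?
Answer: 3614/263 ≈ 13.741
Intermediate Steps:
h(C, V) = -5 + C + 7*V (h(C, V) = 6*V + (-5 + C + V) = -5 + C + 7*V)
v(j, p) = -2 (v(j, p) = -2 + (j - 3)*0 = -2 + (-3 + j)*0 = -2 + 0 = -2)
(3616 + v(h(5, 7), k(-4)))/(2752 - 2489) = (3616 - 2)/(2752 - 2489) = 3614/263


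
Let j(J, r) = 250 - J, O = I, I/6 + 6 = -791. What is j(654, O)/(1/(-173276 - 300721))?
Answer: 191494788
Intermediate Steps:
I = -4782 (I = -36 + 6*(-791) = -36 - 4746 = -4782)
O = -4782
j(654, O)/(1/(-173276 - 300721)) = (250 - 1*654)/(1/(-173276 - 300721)) = (250 - 654)/(1/(-473997)) = -404/(-1/473997) = -404*(-473997) = 191494788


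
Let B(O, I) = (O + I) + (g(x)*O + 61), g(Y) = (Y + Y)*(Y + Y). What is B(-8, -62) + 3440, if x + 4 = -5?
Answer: 839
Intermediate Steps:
x = -9 (x = -4 - 5 = -9)
g(Y) = 4*Y**2 (g(Y) = (2*Y)*(2*Y) = 4*Y**2)
B(O, I) = 61 + I + 325*O (B(O, I) = (O + I) + ((4*(-9)**2)*O + 61) = (I + O) + ((4*81)*O + 61) = (I + O) + (324*O + 61) = (I + O) + (61 + 324*O) = 61 + I + 325*O)
B(-8, -62) + 3440 = (61 - 62 + 325*(-8)) + 3440 = (61 - 62 - 2600) + 3440 = -2601 + 3440 = 839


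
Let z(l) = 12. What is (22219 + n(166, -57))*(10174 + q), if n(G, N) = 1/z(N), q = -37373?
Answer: -7252042171/12 ≈ -6.0434e+8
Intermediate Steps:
n(G, N) = 1/12
(22219 + n(166, -57))*(10174 + q) = (22219 + 1/12)*(10174 - 37373) = (266629/12)*(-27199) = -7252042171/12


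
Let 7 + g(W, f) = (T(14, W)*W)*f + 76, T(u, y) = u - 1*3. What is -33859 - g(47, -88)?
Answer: 11568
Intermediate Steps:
T(u, y) = -3 + u (T(u, y) = u - 3 = -3 + u)
g(W, f) = 69 + 11*W*f (g(W, f) = -7 + (((-3 + 14)*W)*f + 76) = -7 + ((11*W)*f + 76) = -7 + (11*W*f + 76) = -7 + (76 + 11*W*f) = 69 + 11*W*f)
-33859 - g(47, -88) = -33859 - (69 + 11*47*(-88)) = -33859 - (69 - 45496) = -33859 - 1*(-45427) = -33859 + 45427 = 11568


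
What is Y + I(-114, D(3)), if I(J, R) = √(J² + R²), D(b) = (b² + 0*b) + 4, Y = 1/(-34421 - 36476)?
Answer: -1/70897 + √13165 ≈ 114.74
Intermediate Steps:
Y = -1/70897 (Y = 1/(-70897) = -1/70897 ≈ -1.4105e-5)
D(b) = 4 + b² (D(b) = (b² + 0) + 4 = b² + 4 = 4 + b²)
Y + I(-114, D(3)) = -1/70897 + √((-114)² + (4 + 3²)²) = -1/70897 + √(12996 + (4 + 9)²) = -1/70897 + √(12996 + 13²) = -1/70897 + √(12996 + 169) = -1/70897 + √13165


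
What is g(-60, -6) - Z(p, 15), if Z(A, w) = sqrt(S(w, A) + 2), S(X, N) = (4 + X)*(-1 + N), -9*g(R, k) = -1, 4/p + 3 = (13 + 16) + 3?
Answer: 1/9 - I*sqrt(12093)/29 ≈ 0.11111 - 3.792*I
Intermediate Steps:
p = 4/29 (p = 4/(-3 + ((13 + 16) + 3)) = 4/(-3 + (29 + 3)) = 4/(-3 + 32) = 4/29 ≈ 0.13793)
g(R, k) = 1/9 (g(R, k) = -1/9*(-1) = 1/9)
S(X, N) = (-1 + N)*(4 + X)
Z(A, w) = sqrt(-2 - w + 4*A + A*w) (Z(A, w) = sqrt((-4 - w + 4*A + A*w) + 2) = sqrt(-2 - w + 4*A + A*w))
g(-60, -6) - Z(p, 15) = 1/9 - sqrt(-2 - 1*15 + 4*(4/29) + (4/29)*15) = 1/9 - sqrt(-2 - 15 + 16/29 + 60/29) = 1/9 - sqrt(-417/29) = 1/9 - I*sqrt(12093)/29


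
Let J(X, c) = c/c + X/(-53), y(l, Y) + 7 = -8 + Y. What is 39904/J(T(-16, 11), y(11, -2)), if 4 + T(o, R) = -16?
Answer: 2114912/73 ≈ 28971.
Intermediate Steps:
y(l, Y) = -15 + Y (y(l, Y) = -7 + (-8 + Y) = -15 + Y)
T(o, R) = -20 (T(o, R) = -4 - 16 = -20)
J(X, c) = 1 - X/53 (J(X, c) = 1 + X*(-1/53) = 1 - X/53)
39904/J(T(-16, 11), y(11, -2)) = 39904/(1 - 1/53*(-20)) = 39904/(1 + 20/53) = 39904/(73/53) = 39904*(53/73) = 2114912/73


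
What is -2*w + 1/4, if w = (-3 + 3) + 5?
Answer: -39/4 ≈ -9.7500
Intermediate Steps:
w = 5 (w = 0 + 5 = 5)
-2*w + 1/4 = -2*5 + 1/4 = -10 + ¼ = -39/4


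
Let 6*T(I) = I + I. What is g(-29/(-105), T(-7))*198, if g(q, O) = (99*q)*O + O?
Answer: -65472/5 ≈ -13094.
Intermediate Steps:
T(I) = I/3 (T(I) = (I + I)/6 = (2*I)/6 = I/3)
g(q, O) = O + 99*O*q (g(q, O) = 99*O*q + O = O + 99*O*q)
g(-29/(-105), T(-7))*198 = (((⅓)*(-7))*(1 + 99*(-29/(-105))))*198 = -7*(1 + 99*(-29*(-1/105)))/3*198 = -7*(1 + 99*(29/105))/3*198 = -7*(1 + 957/35)/3*198 = -7/3*992/35*198 = -992/15*198 = -65472/5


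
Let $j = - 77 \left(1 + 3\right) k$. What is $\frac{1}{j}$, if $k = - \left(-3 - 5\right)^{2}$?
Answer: $\frac{1}{19712} \approx 5.0731 \cdot 10^{-5}$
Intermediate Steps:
$k = -64$ ($k = - \left(-8\right)^{2} = \left(-1\right) 64 = -64$)
$j = 19712$ ($j = - 77 \left(1 + 3\right) \left(-64\right) = - 77 \cdot 4 \left(-64\right) = \left(-77\right) \left(-256\right) = 19712$)
$\frac{1}{j} = \frac{1}{19712}$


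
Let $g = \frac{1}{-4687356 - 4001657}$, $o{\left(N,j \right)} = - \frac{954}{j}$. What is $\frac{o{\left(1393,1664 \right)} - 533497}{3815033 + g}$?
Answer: $- \frac{3856792035218753}{27579860948580096} \approx -0.13984$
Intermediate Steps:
$g = - \frac{1}{8689013}$ ($g = \frac{1}{-8689013} = - \frac{1}{8689013} \approx -1.1509 \cdot 10^{-7}$)
$\frac{o{\left(1393,1664 \right)} - 533497}{3815033 + g} = \frac{- \frac{954}{1664} - 533497}{3815033 - \frac{1}{8689013}} = \frac{\left(-954\right) \frac{1}{1664} - 533497}{\frac{33148871332428}{8689013}} = \left(- \frac{477}{832} - 533497\right) \frac{8689013}{33148871332428} = \left(- \frac{443869981}{832}\right) \frac{8689013}{33148871332428} = - \frac{3856792035218753}{27579860948580096}$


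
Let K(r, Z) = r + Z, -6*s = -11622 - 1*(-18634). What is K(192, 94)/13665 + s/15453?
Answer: -11550272/211165245 ≈ -0.054698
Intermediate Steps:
s = -3506/3 (s = -(-11622 - 1*(-18634))/6 = -(-11622 + 18634)/6 = -⅙*7012 = -3506/3 ≈ -1168.7)
K(r, Z) = Z + r
K(192, 94)/13665 + s/15453 = (94 + 192)/13665 - 3506/3/15453 = 286*(1/13665) - 3506/3*1/15453 = 286/13665 - 3506/46359 = -11550272/211165245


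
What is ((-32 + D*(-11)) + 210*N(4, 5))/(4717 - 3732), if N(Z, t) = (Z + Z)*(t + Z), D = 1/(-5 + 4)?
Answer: 15099/985 ≈ 15.329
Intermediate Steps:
D = -1 (D = 1/(-1) = -1)
N(Z, t) = 2*Z*(Z + t) (N(Z, t) = (2*Z)*(Z + t) = 2*Z*(Z + t))
((-32 + D*(-11)) + 210*N(4, 5))/(4717 - 3732) = ((-32 - 1*(-11)) + 210*(2*4*(4 + 5)))/(4717 - 3732) = ((-32 + 11) + 210*(2*4*9))/985 = (-21 + 210*72)*(1/985) = (-21 + 15120)*(1/985) = 15099*(1/985) = 15099/985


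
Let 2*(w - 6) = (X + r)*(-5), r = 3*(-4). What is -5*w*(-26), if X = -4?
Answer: 5980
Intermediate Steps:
r = -12
w = 46 (w = 6 + ((-4 - 12)*(-5))/2 = 6 + (-16*(-5))/2 = 6 + (½)*80 = 6 + 40 = 46)
-5*w*(-26) = -5*46*(-26) = -230*(-26) = 5980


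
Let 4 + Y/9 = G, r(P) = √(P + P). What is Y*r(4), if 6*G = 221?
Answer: 591*√2 ≈ 835.80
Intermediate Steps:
r(P) = √2*√P (r(P) = √(2*P) = √2*√P)
G = 221/6 (G = (⅙)*221 = 221/6 ≈ 36.833)
Y = 591/2 (Y = -36 + 9*(221/6) = -36 + 663/2 = 591/2 ≈ 295.50)
Y*r(4) = 591*(√2*√4)/2 = 591*(√2*2)/2 = 591*(2*√2)/2 = 591*√2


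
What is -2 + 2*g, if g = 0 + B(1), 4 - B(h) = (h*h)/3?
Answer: 16/3 ≈ 5.3333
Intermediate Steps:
B(h) = 4 - h**2/3 (B(h) = 4 - h*h/3 = 4 - h**2/3)
g = 11/3 (g = 0 + (4 - 1/3*1**2) = 0 + (4 - 1/3*1) = 0 + (4 - 1/3) = 0 + 11/3 = 11/3 ≈ 3.6667)
-2 + 2*g = -2 + 2*(11/3) = -2 + 22/3 = 16/3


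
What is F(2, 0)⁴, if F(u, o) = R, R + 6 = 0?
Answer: 1296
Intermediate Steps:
R = -6 (R = -6 + 0 = -6)
F(u, o) = -6
F(2, 0)⁴ = (-6)⁴ = 1296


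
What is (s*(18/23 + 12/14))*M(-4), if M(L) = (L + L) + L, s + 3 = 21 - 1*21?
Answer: 9504/161 ≈ 59.031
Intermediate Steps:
s = -3 (s = -3 + (21 - 1*21) = -3 + (21 - 21) = -3 + 0 = -3)
M(L) = 3*L (M(L) = 2*L + L = 3*L)
(s*(18/23 + 12/14))*M(-4) = (-3*(18/23 + 12/14))*(3*(-4)) = -3*(18*(1/23) + 12*(1/14))*(-12) = -3*(18/23 + 6/7)*(-12) = -3*264/161*(-12) = -792/161*(-12) = 9504/161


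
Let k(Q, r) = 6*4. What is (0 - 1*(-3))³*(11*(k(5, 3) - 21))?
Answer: 891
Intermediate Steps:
k(Q, r) = 24
(0 - 1*(-3))³*(11*(k(5, 3) - 21)) = (0 - 1*(-3))³*(11*(24 - 21)) = (0 + 3)³*(11*3) = 3³*33 = 27*33 = 891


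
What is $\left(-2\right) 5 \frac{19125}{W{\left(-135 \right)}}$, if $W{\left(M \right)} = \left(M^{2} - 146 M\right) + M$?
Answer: $- \frac{425}{84} \approx -5.0595$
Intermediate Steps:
$W{\left(M \right)} = M^{2} - 145 M$
$\left(-2\right) 5 \frac{19125}{W{\left(-135 \right)}} = \left(-2\right) 5 \frac{19125}{\left(-135\right) \left(-145 - 135\right)} = - 10 \frac{19125}{\left(-135\right) \left(-280\right)} = - 10 \cdot \frac{19125}{37800} = - 10 \cdot 19125 \cdot \frac{1}{37800} = \left(-10\right) \frac{85}{168} = - \frac{425}{84}$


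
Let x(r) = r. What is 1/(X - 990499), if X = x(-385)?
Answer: -1/990884 ≈ -1.0092e-6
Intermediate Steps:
X = -385
1/(X - 990499) = 1/(-385 - 990499) = 1/(-990884) = -1/990884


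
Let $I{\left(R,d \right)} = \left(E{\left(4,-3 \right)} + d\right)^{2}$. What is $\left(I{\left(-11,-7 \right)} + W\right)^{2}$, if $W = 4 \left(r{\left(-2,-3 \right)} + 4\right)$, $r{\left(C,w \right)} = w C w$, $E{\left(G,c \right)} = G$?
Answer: $2209$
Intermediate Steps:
$I{\left(R,d \right)} = \left(4 + d\right)^{2}$
$r{\left(C,w \right)} = C w^{2}$
$W = -56$ ($W = 4 \left(- 2 \left(-3\right)^{2} + 4\right) = 4 \left(\left(-2\right) 9 + 4\right) = 4 \left(-18 + 4\right) = 4 \left(-14\right) = -56$)
$\left(I{\left(-11,-7 \right)} + W\right)^{2} = \left(\left(4 - 7\right)^{2} - 56\right)^{2} = \left(\left(-3\right)^{2} - 56\right)^{2} = \left(9 - 56\right)^{2} = \left(-47\right)^{2} = 2209$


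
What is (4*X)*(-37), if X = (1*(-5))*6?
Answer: 4440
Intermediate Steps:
X = -30 (X = -5*6 = -30)
(4*X)*(-37) = (4*(-30))*(-37) = -120*(-37) = 4440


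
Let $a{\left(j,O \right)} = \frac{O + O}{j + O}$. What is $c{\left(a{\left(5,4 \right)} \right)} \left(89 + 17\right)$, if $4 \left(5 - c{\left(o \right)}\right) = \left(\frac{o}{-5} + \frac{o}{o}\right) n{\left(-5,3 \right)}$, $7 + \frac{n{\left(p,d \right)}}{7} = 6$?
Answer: $\frac{61427}{90} \approx 682.52$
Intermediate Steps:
$a{\left(j,O \right)} = \frac{2 O}{O + j}$
$n{\left(p,d \right)} = -7$ ($n{\left(p,d \right)} = -49 + 7 \cdot 6 = -49 + 42 = -7$)
$c{\left(o \right)} = \frac{27}{4} - \frac{7 o}{20}$ ($c{\left(o \right)} = 5 - \frac{\left(\frac{o}{-5} + \frac{o}{o}\right) \left(-7\right)}{4} = 5 - \frac{\left(o \left(- \frac{1}{5}\right) + 1\right) \left(-7\right)}{4} = 5 - \frac{\left(- \frac{o}{5} + 1\right) \left(-7\right)}{4} = 5 - \frac{\left(1 - \frac{o}{5}\right) \left(-7\right)}{4} = 5 - \frac{-7 + \frac{7 o}{5}}{4} = 5 - \left(- \frac{7}{4} + \frac{7 o}{20}\right) = \frac{27}{4} - \frac{7 o}{20}$)
$c{\left(a{\left(5,4 \right)} \right)} \left(89 + 17\right) = \left(\frac{27}{4} - \frac{7 \cdot 2 \cdot 4 \frac{1}{4 + 5}}{20}\right) \left(89 + 17\right) = \left(\frac{27}{4} - \frac{7 \cdot 2 \cdot 4 \cdot \frac{1}{9}}{20}\right) 106 = \left(\frac{27}{4} - \frac{14}{45}\right) 106 = \frac{1159}{180} \cdot 106 = \frac{61427}{90}$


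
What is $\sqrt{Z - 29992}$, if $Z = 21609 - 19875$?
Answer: $i \sqrt{28258} \approx 168.1 i$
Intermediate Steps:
$Z = 1734$
$\sqrt{Z - 29992} = \sqrt{1734 - 29992} = \sqrt{-28258} = i \sqrt{28258}$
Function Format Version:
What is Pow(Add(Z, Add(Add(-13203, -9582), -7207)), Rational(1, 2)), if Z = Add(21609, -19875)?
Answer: Mul(I, Pow(28258, Rational(1, 2))) ≈ Mul(168.10, I)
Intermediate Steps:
Z = 1734
Pow(Add(Z, Add(Add(-13203, -9582), -7207)), Rational(1, 2)) = Pow(Add(1734, Add(Add(-13203, -9582), -7207)), Rational(1, 2)) = Pow(Add(1734, Add(-22785, -7207)), Rational(1, 2)) = Pow(Add(1734, -29992), Rational(1, 2)) = Pow(-28258, Rational(1, 2)) = Mul(I, Pow(28258, Rational(1, 2)))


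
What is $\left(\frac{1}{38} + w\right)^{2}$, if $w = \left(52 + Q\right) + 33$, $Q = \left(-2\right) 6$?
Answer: $\frac{7700625}{1444} \approx 5332.8$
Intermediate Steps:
$Q = -12$
$w = 73$ ($w = \left(52 - 12\right) + 33 = 40 + 33 = 73$)
$\left(\frac{1}{38} + w\right)^{2} = \left(\frac{1}{38} + 73\right)^{2} = \left(\frac{2775}{38}\right)^{2} = \frac{7700625}{1444}$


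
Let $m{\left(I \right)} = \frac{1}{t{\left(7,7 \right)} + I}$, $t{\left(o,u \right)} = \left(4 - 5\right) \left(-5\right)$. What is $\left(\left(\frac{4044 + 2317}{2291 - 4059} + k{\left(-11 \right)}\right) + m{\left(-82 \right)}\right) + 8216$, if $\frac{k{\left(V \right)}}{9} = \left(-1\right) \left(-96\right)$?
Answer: $\frac{1235623315}{136136} \approx 9076.4$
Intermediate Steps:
$k{\left(V \right)} = 864$ ($k{\left(V \right)} = 9 \left(\left(-1\right) \left(-96\right)\right) = 9 \cdot 96 = 864$)
$t{\left(o,u \right)} = 5$ ($t{\left(o,u \right)} = \left(-1\right) \left(-5\right) = 5$)
$m{\left(I \right)} = \frac{1}{5 + I}$
$\left(\left(\frac{4044 + 2317}{2291 - 4059} + k{\left(-11 \right)}\right) + m{\left(-82 \right)}\right) + 8216 = \left(\left(\frac{4044 + 2317}{2291 - 4059} + 864\right) + \frac{1}{5 - 82}\right) + 8216 = \left(\left(\frac{6361}{-1768} + 864\right) + \frac{1}{-77}\right) + 8216 = \left(\left(6361 \left(- \frac{1}{1768}\right) + 864\right) - \frac{1}{77}\right) + 8216 = \left(\left(- \frac{6361}{1768} + 864\right) - \frac{1}{77}\right) + 8216 = \left(\frac{1521191}{1768} - \frac{1}{77}\right) + 8216 = \frac{117129939}{136136} + 8216 = \frac{1235623315}{136136}$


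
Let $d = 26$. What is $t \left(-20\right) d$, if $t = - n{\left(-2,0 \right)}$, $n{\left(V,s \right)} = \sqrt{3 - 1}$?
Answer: $520 \sqrt{2} \approx 735.39$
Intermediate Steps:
$n{\left(V,s \right)} = \sqrt{2}$
$t = - \sqrt{2} \approx -1.4142$
$t \left(-20\right) d = - \sqrt{2} \left(-20\right) 26 = 20 \sqrt{2} \cdot 26 = 520 \sqrt{2}$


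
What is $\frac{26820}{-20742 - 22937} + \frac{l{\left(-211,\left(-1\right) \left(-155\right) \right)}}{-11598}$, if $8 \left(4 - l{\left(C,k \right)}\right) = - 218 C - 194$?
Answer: $- \frac{122297923}{1013178084} \approx -0.12071$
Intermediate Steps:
$l{\left(C,k \right)} = \frac{113}{4} + \frac{109 C}{4}$ ($l{\left(C,k \right)} = 4 - \frac{- 218 C - 194}{8} = 4 - \frac{-194 - 218 C}{8} = 4 + \left(\frac{97}{4} + \frac{109 C}{4}\right) = \frac{113}{4} + \frac{109 C}{4}$)
$\frac{26820}{-20742 - 22937} + \frac{l{\left(-211,\left(-1\right) \left(-155\right) \right)}}{-11598} = \frac{26820}{-20742 - 22937} + \frac{\frac{113}{4} + \frac{109}{4} \left(-211\right)}{-11598} = \frac{26820}{-20742 - 22937} + \left(\frac{113}{4} - \frac{22999}{4}\right) \left(- \frac{1}{11598}\right) = \frac{26820}{-43679} - - \frac{11443}{23196} = 26820 \left(- \frac{1}{43679}\right) + \frac{11443}{23196} = - \frac{26820}{43679} + \frac{11443}{23196} = - \frac{122297923}{1013178084}$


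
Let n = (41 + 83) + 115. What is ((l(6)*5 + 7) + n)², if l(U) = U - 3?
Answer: 68121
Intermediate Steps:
l(U) = -3 + U
n = 239 (n = 124 + 115 = 239)
((l(6)*5 + 7) + n)² = (((-3 + 6)*5 + 7) + 239)² = ((3*5 + 7) + 239)² = ((15 + 7) + 239)² = (22 + 239)² = 261² = 68121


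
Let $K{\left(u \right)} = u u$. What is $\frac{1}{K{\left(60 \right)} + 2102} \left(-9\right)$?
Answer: $- \frac{9}{5702} \approx -0.0015784$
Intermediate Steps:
$K{\left(u \right)} = u^{2}$
$\frac{1}{K{\left(60 \right)} + 2102} \left(-9\right) = \frac{1}{60^{2} + 2102} \left(-9\right) = \frac{1}{3600 + 2102} \left(-9\right) = \frac{1}{5702} \left(-9\right) = - \frac{9}{5702}$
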